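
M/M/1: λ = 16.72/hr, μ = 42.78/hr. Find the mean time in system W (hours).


W = 1/(μ−λ) = 1/(42.78 − 16.72) = 1/26.06 = 0.03837 hr

Final: 0.03837 hr


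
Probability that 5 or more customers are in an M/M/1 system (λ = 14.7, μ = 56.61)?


ρ = 14.7/56.61 = 0.2597
P(N ≥ n) = ρ^n = 0.2597^5 = 0.001181

Final: 0.001181


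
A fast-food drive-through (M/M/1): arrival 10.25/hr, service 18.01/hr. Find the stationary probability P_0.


ρ = 10.25/18.01 = 0.5691
P_n = (1−ρ)·ρ^n = (1 − 0.5691)·0.5691^0 = 0.4309·1.000000 = 0.430872

Final: 0.430872


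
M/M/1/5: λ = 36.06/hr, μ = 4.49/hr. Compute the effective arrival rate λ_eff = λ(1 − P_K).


ρ = 8.0312; P_K = (1−ρ)ρ^5/(1−ρ^6) = 0.875489
λ_eff = λ(1 − P_K) = 36.06·(1 − 0.875489) = 36.06·0.124511 = 4.4899 /hr

Final: 4.4899 /hr


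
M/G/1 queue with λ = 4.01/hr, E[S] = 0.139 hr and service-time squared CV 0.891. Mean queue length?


ρ = λ·E[S] = 4.01·0.139 = 0.5574
Lq = ρ²(1+C_s²)/(2(1−ρ)) = 0.3107·(1+0.891)/(2·0.4426)
= 0.3107·1.8910/0.8852 = 0.66368

Final: 0.66368


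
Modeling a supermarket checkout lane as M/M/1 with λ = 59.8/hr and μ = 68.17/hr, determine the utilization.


ρ = λ/μ = 59.8/68.17 = 0.8772

Final: 0.8772


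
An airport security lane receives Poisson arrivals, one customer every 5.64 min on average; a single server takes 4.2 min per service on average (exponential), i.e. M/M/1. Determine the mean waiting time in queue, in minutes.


λ = 60/5.64 = 10.6383 /hr
μ = 60/4.2 = 14.2857 /hr
ρ = λ/μ = 10.6383/14.2857 = 0.7447
Wq = ρ/(μ−λ) = 0.7447/(14.2857−10.6383) = 0.20417 hr
In minutes: 0.20417·60 = 12.250 min

Final: 12.250 min


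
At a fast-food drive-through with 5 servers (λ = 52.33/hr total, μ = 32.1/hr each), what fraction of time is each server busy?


ρ = λ/(cμ) = 52.33/(5·32.1) = 52.33/160.50 = 0.3260

Final: 0.3260


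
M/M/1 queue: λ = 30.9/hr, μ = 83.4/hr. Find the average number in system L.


ρ = λ/μ = 30.9/83.4 = 0.3705
L = ρ/(1−ρ) = 0.3705/(1 − 0.3705) = 0.3705/0.6295 = 0.5886

Final: 0.5886


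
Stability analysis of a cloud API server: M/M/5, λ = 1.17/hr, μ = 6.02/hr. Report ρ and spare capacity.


Total capacity cμ = 5·6.02 = 30.10/hr
ρ = λ/(cμ) = 1.17/30.10 = 0.03887
Stable ⇔ ρ < 1: YES
Spare capacity = cμ − λ = 30.10 − 1.17 = 28.93/hr

Final: ρ = 0.03887; stable; margin = 28.93/hr


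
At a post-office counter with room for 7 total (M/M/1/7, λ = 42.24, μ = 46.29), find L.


ρ = 42.24/46.29 = 0.9125
L = ρ[1 − (K+1)ρ^K + Kρ^(K+1)] / [(1−ρ)(1−ρ^(K+1))]
Numerator: 0.9125·(1 − 8·0.526814 + 7·0.480722) = 0.137371
Denominator: (0.08749)·(0.519278) = 0.045433
L = 0.137371/0.045433 = 3.0236

Final: 3.0236


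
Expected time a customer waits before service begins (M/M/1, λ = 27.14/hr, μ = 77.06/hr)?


ρ = 27.14/77.06 = 0.3522
Wq = ρ/(μ−λ) = 0.3522/(77.06 − 27.14) = 0.3522/49.92 = 0.007055 hr

Final: 0.007055 hr


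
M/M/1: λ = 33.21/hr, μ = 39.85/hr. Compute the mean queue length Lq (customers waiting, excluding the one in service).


ρ = 33.21/39.85 = 0.8334
Lq = ρ²/(1−ρ) = 0.6945/0.1666 = 4.1681

Final: 4.1681


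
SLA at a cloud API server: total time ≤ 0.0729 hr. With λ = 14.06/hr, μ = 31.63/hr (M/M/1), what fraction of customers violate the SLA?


W ~ Exponential(μ−λ) for M/M/1.
μ − λ = 31.63 − 14.06 = 17.5700
P(W > t) = e^{−(μ−λ)t} = e^{−1.2809} = 0.277800

Final: 0.277800


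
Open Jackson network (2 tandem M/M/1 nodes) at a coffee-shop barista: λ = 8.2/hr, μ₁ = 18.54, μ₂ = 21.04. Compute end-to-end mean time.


Each node sees arrival rate λ = 8.2/hr (tandem ⇒ throughput preserved).
W₁ = 1/(μ₁−λ) = 1/(18.54−8.2) = 0.09671 hr
W₂ = 1/(μ₂−λ) = 1/(21.04−8.2) = 0.07788 hr
W_total = W₁ + W₂ = 0.09671 + 0.07788 = 0.17459 hr

Final: 0.17459 hr


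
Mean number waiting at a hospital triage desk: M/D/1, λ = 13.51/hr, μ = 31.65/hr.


ρ = 13.51/31.65 = 0.4269
M/D/1: Lq = ρ²/(2(1−ρ)) = 0.1822/(2·0.5731) = 0.15895

Final: 0.15895


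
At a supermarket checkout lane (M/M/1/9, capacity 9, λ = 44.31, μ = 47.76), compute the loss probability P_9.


ρ = λ/μ = 44.31/47.76 = 0.9278
P_K = (1−ρ)ρ^K/(1−ρ^(K+1)) = (0.07224·0.509257)/(1 − 0.472470)
= 0.036787/0.527530 = 0.069734

Final: 0.069734


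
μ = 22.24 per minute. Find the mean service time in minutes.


Mean service time = 1/μ = 1/22.24 minute = 0.04496 minute
In minutes: 0.04496 × 1 = 0.04496 min

Final: 0.04496 min


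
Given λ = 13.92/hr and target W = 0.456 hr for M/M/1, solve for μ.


W = 1/(μ−λ) ⇒ μ − λ = 1/W = 1/0.456 = 2.1930
μ = λ + 1/W = 13.92 + 2.1930 = 16.1130 per hr

Final: 16.1130 /hr


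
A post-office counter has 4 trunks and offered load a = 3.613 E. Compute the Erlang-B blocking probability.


B(c,a) = (a^c/c!) / Σ_{k=0}^{c} a^k/k!
a^4/4! = 7.100037
Σ terms (k=0..4): 1.00000 + 3.61300 + 6.52688 + 7.86054 + 7.10004 = 26.100466
B = 7.100037/26.100466 = 0.272027

Final: 0.272027


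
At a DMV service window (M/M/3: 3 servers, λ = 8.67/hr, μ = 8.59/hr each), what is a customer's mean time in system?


a = 1.0093; ρ = 0.3364; P₀ = 0.360111
Lq = P₀·a^c·ρ/(c!(1−ρ)²) = 0.04715
Wq = Lq/λ = 0.04715/8.67 = 0.005439 hr
W = Wq + 1/μ = 0.005439 + 0.11641 = 0.12185 hr

Final: 0.12185 hr


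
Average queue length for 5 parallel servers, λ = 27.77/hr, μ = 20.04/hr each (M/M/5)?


a = λ/μ = 1.3857; ρ = a/5 = 0.2771
P₀ = 0.249882
Lq = P₀·a^c·ρ / (c!·(1−ρ)²) = 0.249882·5.10965·0.2771/(120·0.52252)
= 0.005644

Final: 0.005644


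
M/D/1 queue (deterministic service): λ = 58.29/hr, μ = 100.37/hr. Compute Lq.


ρ = 58.29/100.37 = 0.5808
M/D/1: Lq = ρ²/(2(1−ρ)) = 0.3373/(2·0.4192) = 0.40223

Final: 0.40223


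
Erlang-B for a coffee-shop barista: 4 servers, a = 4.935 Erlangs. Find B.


B(c,a) = (a^c/c!) / Σ_{k=0}^{c} a^k/k!
a^4/4! = 24.713678
Σ terms (k=0..4): 1.00000 + 4.93500 + 12.17711 + 20.03135 + 24.71368 = 62.857141
B = 24.713678/62.857141 = 0.393172

Final: 0.393172


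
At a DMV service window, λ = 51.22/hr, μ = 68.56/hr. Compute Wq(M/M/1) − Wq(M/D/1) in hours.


ρ = 51.22/68.56 = 0.7471
Wq(M/M/1) = ρ/(μ−λ) = 0.7471/17.34 = 0.04308 hr
Wq(M/D/1) = ρ/(2(μ−λ)) = 0.02154 hr
Savings = 0.04308 − 0.02154 = 0.02154 hr

Final: 0.02154 hr


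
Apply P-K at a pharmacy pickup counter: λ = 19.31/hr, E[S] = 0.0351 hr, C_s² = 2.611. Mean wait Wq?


ρ = λ·E[S] = 19.31·0.0351 = 0.6778
E[S²] = E[S]²(1+C_s²) = 0.0351²·(1+2.611) = 0.004449
Wq = λ·E[S²]/(2(1−ρ)) = 19.31·0.004449/(2·0.3222) = 0.13330 hr

Final: 0.13330 hr


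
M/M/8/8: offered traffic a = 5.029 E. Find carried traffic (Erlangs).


B(8,5.029) = 0.071414 (Erlang-B)
Carried load = a(1 − B) = 5.029·(1 − 0.071414) = 5.029·0.928586 = 4.6699 E

Final: 4.6699 Erlangs


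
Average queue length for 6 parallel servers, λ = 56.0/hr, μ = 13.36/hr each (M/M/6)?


a = λ/μ = 4.1916; ρ = a/6 = 0.6986
P₀ = 0.013353
Lq = P₀·a^c·ρ / (c!·(1−ρ)²) = 0.013353·5423.62199·0.6986/(720·0.09084)
= 0.77356

Final: 0.77356


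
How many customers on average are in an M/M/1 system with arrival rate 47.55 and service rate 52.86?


ρ = λ/μ = 47.55/52.86 = 0.8995
L = ρ/(1−ρ) = 0.8995/(1 − 0.8995) = 0.8995/0.1005 = 8.9548

Final: 8.9548


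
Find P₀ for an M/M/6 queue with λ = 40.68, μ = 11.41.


a = λ/μ = 40.68/11.41 = 3.5653; ρ = a/c = 0.5942
Σ_{k=0}^{5} a^k/k! (terms k=0..5) = 1.00000 + 3.56529 + 6.35566 + 7.55326 + 6.73240 + 4.80060 = 30.00721
Tail: a^6/(6!(1−ρ)) = 2053.86455/(720·0.4058) = 7.02982
P₀ = 1/(30.00721 + 7.02982) = 1/37.03703 = 0.027000

Final: 0.027000


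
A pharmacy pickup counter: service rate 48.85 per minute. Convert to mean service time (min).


Mean service time = 1/μ = 1/48.85 minute = 0.02047 minute
In minutes: 0.02047 × 1 = 0.02047 min

Final: 0.02047 min


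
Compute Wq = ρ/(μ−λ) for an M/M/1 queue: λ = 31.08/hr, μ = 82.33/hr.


ρ = 31.08/82.33 = 0.3775
Wq = ρ/(μ−λ) = 0.3775/(82.33 − 31.08) = 0.3775/51.25 = 0.007366 hr

Final: 0.007366 hr


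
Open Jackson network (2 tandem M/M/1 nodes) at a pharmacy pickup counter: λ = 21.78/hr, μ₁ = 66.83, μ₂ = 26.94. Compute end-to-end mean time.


Each node sees arrival rate λ = 21.78/hr (tandem ⇒ throughput preserved).
W₁ = 1/(μ₁−λ) = 1/(66.83−21.78) = 0.02220 hr
W₂ = 1/(μ₂−λ) = 1/(26.94−21.78) = 0.19380 hr
W_total = W₁ + W₂ = 0.02220 + 0.19380 = 0.21600 hr

Final: 0.21600 hr


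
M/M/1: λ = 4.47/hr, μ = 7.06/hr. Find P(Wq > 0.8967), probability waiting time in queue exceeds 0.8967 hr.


ρ = 4.47/7.06 = 0.6331
P(Wq > t) = ρ·e^{−(μ−λ)t} = 0.6331·e^{−2.3225}
= 0.6331·0.098033 = 0.062069

Final: 0.062069


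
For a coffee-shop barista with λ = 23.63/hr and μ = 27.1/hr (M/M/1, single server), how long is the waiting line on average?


ρ = 23.63/27.1 = 0.8720
Lq = ρ²/(1−ρ) = 0.7603/0.1280 = 5.9378

Final: 5.9378


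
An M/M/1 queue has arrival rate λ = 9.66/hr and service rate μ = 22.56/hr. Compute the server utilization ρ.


ρ = λ/μ = 9.66/22.56 = 0.4282

Final: 0.4282


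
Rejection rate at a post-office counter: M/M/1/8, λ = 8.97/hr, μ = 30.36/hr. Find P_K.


ρ = λ/μ = 8.97/30.36 = 0.2955
P_K = (1−ρ)ρ^K/(1−ρ^(K+1)) = (0.7045·0.00005807)/(1 − 0.00001716)
= 0.00004091/0.999983 = 0.00004091

Final: 0.00004091


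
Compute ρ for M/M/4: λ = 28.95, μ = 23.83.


ρ = λ/(cμ) = 28.95/(4·23.83) = 28.95/95.32 = 0.3037

Final: 0.3037


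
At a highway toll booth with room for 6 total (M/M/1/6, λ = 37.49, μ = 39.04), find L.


ρ = 37.49/39.04 = 0.9603
L = ρ[1 − (K+1)ρ^K + Kρ^(K+1)] / [(1−ρ)(1−ρ^(K+1))]
Numerator: 0.9603·(1 − 7·0.784213 + 6·0.753077) = 0.027824
Denominator: (0.03970)·(0.246923) = 0.009804
L = 0.027824/0.009804 = 2.8382

Final: 2.8382


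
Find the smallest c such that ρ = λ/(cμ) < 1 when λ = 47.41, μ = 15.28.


Stability requires cμ > λ ⇔ c > λ/μ.
λ/μ = 47.41/15.28 = 3.1027
Minimum integer c = ⌊3.1027⌋ + 1 = 4
Check: 4·15.28 = 61.12 > 47.41, while 3·15.28 = 45.84 ≤ 47.41

Final: 4 servers


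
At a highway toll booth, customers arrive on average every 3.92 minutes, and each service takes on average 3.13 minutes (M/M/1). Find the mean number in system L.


λ = 60/3.92 = 15.3061 /hr
μ = 60/3.13 = 19.1693 /hr
ρ = λ/μ = 15.3061/19.1693 = 0.7985
L = ρ/(1−ρ) = 0.7985/0.2015 = 3.9620

Final: 3.9620


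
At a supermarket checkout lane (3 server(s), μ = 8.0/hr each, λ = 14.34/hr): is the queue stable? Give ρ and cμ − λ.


Total capacity cμ = 3·8.0 = 24.00/hr
ρ = λ/(cμ) = 14.34/24.00 = 0.5975
Stable ⇔ ρ < 1: YES
Spare capacity = cμ − λ = 24.00 − 14.34 = 9.66/hr

Final: ρ = 0.5975; stable; margin = 9.66/hr


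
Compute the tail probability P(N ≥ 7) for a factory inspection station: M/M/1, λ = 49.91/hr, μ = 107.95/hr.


ρ = 49.91/107.95 = 0.4623
P(N ≥ n) = ρ^n = 0.4623^7 = 0.004516

Final: 0.004516


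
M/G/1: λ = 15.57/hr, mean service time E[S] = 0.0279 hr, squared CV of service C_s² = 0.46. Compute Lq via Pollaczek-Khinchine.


ρ = λ·E[S] = 15.57·0.0279 = 0.4344
Lq = ρ²(1+C_s²)/(2(1−ρ)) = 0.1887·(1+0.46)/(2·0.5656)
= 0.1887·1.4600/1.1312 = 0.24356

Final: 0.24356


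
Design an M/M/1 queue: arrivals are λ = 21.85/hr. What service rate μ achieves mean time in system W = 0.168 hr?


W = 1/(μ−λ) ⇒ μ − λ = 1/W = 1/0.168 = 5.9524
μ = λ + 1/W = 21.85 + 5.9524 = 27.8024 per hr

Final: 27.8024 /hr


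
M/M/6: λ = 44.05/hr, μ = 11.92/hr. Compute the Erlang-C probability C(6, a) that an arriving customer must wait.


a = λ/μ = 3.6955; ρ = a/6 = 0.6159
P₀ = 0.023442 (from M/M/c formula)
C(c,a) = [a^c/(c!(1−ρ))]·P₀ = [2546.93548/(720·0.3841)]·0.023442
= 9.20989·0.023442 = 0.215895

Final: 0.215895


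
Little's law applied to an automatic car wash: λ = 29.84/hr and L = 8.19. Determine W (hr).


W = L/λ = 8.19/29.84 = 0.2745 hr

Final: 0.2745 hr


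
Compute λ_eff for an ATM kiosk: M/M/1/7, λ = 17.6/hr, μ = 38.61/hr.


ρ = 0.4558; P_K = (1−ρ)ρ^7/(1−ρ^8) = 0.002230
λ_eff = λ(1 − P_K) = 17.6·(1 − 0.002230) = 17.6·0.997770 = 17.5608 /hr

Final: 17.5608 /hr


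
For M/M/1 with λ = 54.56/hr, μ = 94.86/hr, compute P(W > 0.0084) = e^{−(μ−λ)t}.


W ~ Exponential(μ−λ) for M/M/1.
μ − λ = 94.86 − 54.56 = 40.3000
P(W > t) = e^{−(μ−λ)t} = e^{−0.3385} = 0.712825

Final: 0.712825


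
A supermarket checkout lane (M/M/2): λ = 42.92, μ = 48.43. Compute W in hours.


a = 0.8862; ρ = 0.4431; P₀ = 0.385892
Lq = P₀·a^c·ρ/(c!(1−ρ)²) = 0.21653
Wq = Lq/λ = 0.21653/42.92 = 0.005045 hr
W = Wq + 1/μ = 0.005045 + 0.02065 = 0.02569 hr

Final: 0.02569 hr


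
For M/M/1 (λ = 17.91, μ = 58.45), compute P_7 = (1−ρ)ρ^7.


ρ = 17.91/58.45 = 0.3064
P_n = (1−ρ)·ρ^n = (1 − 0.3064)·0.3064^7 = 0.6936·0.0002536 = 0.0001759

Final: 0.0001759


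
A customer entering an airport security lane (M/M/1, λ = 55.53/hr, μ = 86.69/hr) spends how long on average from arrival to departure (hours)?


W = 1/(μ−λ) = 1/(86.69 − 55.53) = 1/31.16 = 0.03209 hr

Final: 0.03209 hr


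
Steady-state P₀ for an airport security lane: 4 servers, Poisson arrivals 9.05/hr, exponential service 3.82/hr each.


a = λ/μ = 9.05/3.82 = 2.3691; ρ = a/c = 0.5923
Σ_{k=0}^{3} a^k/k! (terms k=0..3) = 1.00000 + 2.36911 + 2.80634 + 2.21618 = 8.39163
Tail: a^4/(4!(1−ρ)) = 31.50220/(24·0.4077) = 3.21933
P₀ = 1/(8.39163 + 3.21933) = 1/11.61095 = 0.086126

Final: 0.086126


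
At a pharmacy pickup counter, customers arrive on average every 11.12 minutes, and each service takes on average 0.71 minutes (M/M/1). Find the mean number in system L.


λ = 60/11.12 = 5.3957 /hr
μ = 60/0.71 = 84.5070 /hr
ρ = λ/μ = 5.3957/84.5070 = 0.06385
L = ρ/(1−ρ) = 0.06385/0.9362 = 0.06820

Final: 0.06820


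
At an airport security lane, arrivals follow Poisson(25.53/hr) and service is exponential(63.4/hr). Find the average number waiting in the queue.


ρ = 25.53/63.4 = 0.4027
Lq = ρ²/(1−ρ) = 0.1622/0.5973 = 0.2715

Final: 0.2715


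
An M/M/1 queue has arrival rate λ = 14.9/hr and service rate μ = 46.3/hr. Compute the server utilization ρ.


ρ = λ/μ = 14.9/46.3 = 0.3218

Final: 0.3218


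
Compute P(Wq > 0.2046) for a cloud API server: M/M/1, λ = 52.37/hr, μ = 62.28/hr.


ρ = 52.37/62.28 = 0.8409
P(Wq > t) = ρ·e^{−(μ−λ)t} = 0.8409·e^{−2.0276}
= 0.8409·0.131653 = 0.110704

Final: 0.110704


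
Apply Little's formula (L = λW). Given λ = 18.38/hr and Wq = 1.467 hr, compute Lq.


Lq = λWq = 18.38·1.467 = 26.9635

Final: 26.9635


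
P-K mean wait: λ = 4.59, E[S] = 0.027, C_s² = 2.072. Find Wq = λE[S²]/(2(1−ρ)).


ρ = λ·E[S] = 4.59·0.027 = 0.1239
E[S²] = E[S]²(1+C_s²) = 0.027²·(1+2.072) = 0.002239
Wq = λ·E[S²]/(2(1−ρ)) = 4.59·0.002239/(2·0.8761) = 0.005867 hr

Final: 0.005867 hr


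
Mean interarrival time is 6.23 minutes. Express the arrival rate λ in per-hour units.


λ = 1/(interarrival time) in consistent units.
1 hour = 60 min, so λ = 60/6.23 = 9.6308 per hour

Final: 9.6308 /hr


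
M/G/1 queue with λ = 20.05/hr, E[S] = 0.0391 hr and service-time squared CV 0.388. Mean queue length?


ρ = λ·E[S] = 20.05·0.0391 = 0.7840
Lq = ρ²(1+C_s²)/(2(1−ρ)) = 0.6146·(1+0.388)/(2·0.2160)
= 0.6146·1.3880/0.4321 = 1.97423

Final: 1.97423


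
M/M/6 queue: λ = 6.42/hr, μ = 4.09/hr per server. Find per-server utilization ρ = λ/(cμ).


ρ = λ/(cμ) = 6.42/(6·4.09) = 6.42/24.54 = 0.2616

Final: 0.2616


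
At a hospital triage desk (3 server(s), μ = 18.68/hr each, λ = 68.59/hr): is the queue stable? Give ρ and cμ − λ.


Total capacity cμ = 3·18.68 = 56.04/hr
ρ = λ/(cμ) = 68.59/56.04 = 1.2239
Stable ⇔ ρ < 1: NO
Spare capacity = cμ − λ = 56.04 − 68.59 = -12.55/hr

Final: ρ = 1.2239; unstable; margin = -12.55/hr


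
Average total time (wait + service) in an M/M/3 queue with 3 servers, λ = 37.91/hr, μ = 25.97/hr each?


a = 1.4598; ρ = 0.4866; P₀ = 0.220507
Lq = P₀·a^c·ρ/(c!(1−ρ)²) = 0.21103
Wq = Lq/λ = 0.21103/37.91 = 0.005567 hr
W = Wq + 1/μ = 0.005567 + 0.03851 = 0.04407 hr

Final: 0.04407 hr


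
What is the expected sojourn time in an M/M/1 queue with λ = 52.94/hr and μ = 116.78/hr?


W = 1/(μ−λ) = 1/(116.78 − 52.94) = 1/63.84 = 0.01566 hr

Final: 0.01566 hr


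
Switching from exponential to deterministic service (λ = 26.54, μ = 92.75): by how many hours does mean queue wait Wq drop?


ρ = 26.54/92.75 = 0.2861
Wq(M/M/1) = ρ/(μ−λ) = 0.2861/66.21 = 0.004322 hr
Wq(M/D/1) = ρ/(2(μ−λ)) = 0.002161 hr
Savings = 0.004322 − 0.002161 = 0.002161 hr

Final: 0.002161 hr


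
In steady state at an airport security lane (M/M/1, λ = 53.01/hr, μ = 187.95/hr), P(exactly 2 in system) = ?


ρ = 53.01/187.95 = 0.2820
P_n = (1−ρ)·ρ^n = (1 − 0.2820)·0.2820^2 = 0.7180·0.079548 = 0.057112

Final: 0.057112


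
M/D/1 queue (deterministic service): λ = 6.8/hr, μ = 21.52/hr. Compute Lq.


ρ = 6.8/21.52 = 0.3160
M/D/1: Lq = ρ²/(2(1−ρ)) = 0.09985/(2·0.6840) = 0.07299

Final: 0.07299


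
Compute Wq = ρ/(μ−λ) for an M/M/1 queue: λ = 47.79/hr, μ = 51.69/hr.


ρ = 47.79/51.69 = 0.9246
Wq = ρ/(μ−λ) = 0.9246/(51.69 − 47.79) = 0.9246/3.90 = 0.2371 hr

Final: 0.2371 hr


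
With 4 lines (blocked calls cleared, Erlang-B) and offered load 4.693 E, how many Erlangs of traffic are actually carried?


B(4,4.693) = 0.373293 (Erlang-B)
Carried load = a(1 − B) = 4.693·(1 − 0.373293) = 4.693·0.626707 = 2.9411 E

Final: 2.9411 Erlangs


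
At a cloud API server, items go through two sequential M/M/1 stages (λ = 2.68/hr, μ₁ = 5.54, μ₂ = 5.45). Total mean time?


Each node sees arrival rate λ = 2.68/hr (tandem ⇒ throughput preserved).
W₁ = 1/(μ₁−λ) = 1/(5.54−2.68) = 0.34965 hr
W₂ = 1/(μ₂−λ) = 1/(5.45−2.68) = 0.36101 hr
W_total = W₁ + W₂ = 0.34965 + 0.36101 = 0.71066 hr

Final: 0.71066 hr


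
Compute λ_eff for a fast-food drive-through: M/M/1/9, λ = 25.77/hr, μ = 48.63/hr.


ρ = 0.5299; P_K = (1−ρ)ρ^9/(1−ρ^10) = 0.001552
λ_eff = λ(1 − P_K) = 25.77·(1 − 0.001552) = 25.77·0.998448 = 25.7300 /hr

Final: 25.7300 /hr


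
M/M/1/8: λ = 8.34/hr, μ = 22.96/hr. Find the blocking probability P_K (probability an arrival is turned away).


ρ = λ/μ = 8.34/22.96 = 0.3632
P_K = (1−ρ)ρ^K/(1−ρ^(K+1)) = (0.6368·0.0003031)/(1 − 0.0001101)
= 0.0001930/0.999890 = 0.0001930

Final: 0.0001930


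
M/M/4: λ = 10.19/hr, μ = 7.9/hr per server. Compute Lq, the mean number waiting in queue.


a = λ/μ = 1.2899; ρ = a/4 = 0.3225
P₀ = 0.273997
Lq = P₀·a^c·ρ / (c!·(1−ρ)²) = 0.273997·2.76814·0.3225/(24·0.45905)
= 0.02220

Final: 0.02220


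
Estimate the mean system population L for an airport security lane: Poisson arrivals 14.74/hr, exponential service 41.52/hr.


ρ = λ/μ = 14.74/41.52 = 0.3550
L = ρ/(1−ρ) = 0.3550/(1 − 0.3550) = 0.3550/0.6450 = 0.5504

Final: 0.5504


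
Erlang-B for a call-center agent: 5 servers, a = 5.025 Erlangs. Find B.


B(c,a) = (a^c/c!) / Σ_{k=0}^{c} a^k/k!
a^5/5! = 26.699251
Σ terms (k=0..5): 1.00000 + 5.02500 + 12.62531 + 21.14740 + 26.56642 + 26.69925 = 93.063382
B = 26.699251/93.063382 = 0.286893

Final: 0.286893


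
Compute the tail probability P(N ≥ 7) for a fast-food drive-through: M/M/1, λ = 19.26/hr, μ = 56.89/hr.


ρ = 19.26/56.89 = 0.3385
P(N ≥ n) = ρ^n = 0.3385^7 = 0.0005097

Final: 0.0005097


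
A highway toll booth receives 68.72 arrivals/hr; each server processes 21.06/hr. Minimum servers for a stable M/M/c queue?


Stability requires cμ > λ ⇔ c > λ/μ.
λ/μ = 68.72/21.06 = 3.2631
Minimum integer c = ⌊3.2631⌋ + 1 = 4
Check: 4·21.06 = 84.24 > 68.72, while 3·21.06 = 63.18 ≤ 68.72

Final: 4 servers


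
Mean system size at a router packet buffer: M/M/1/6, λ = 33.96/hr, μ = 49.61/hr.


ρ = 33.96/49.61 = 0.6845
L = ρ[1 − (K+1)ρ^K + Kρ^(K+1)] / [(1−ρ)(1−ρ^(K+1))]
Numerator: 0.6845·(1 − 7·0.102894 + 6·0.070435) = 0.480787
Denominator: (0.3155)·(0.929565) = 0.293241
L = 0.480787/0.293241 = 1.6396

Final: 1.6396


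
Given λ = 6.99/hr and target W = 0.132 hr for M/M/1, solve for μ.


W = 1/(μ−λ) ⇒ μ − λ = 1/W = 1/0.132 = 7.5758
μ = λ + 1/W = 6.99 + 7.5758 = 14.5658 per hr

Final: 14.5658 /hr


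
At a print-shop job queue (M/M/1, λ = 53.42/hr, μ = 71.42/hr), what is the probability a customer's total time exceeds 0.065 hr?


W ~ Exponential(μ−λ) for M/M/1.
μ − λ = 71.42 − 53.42 = 18.0000
P(W > t) = e^{−(μ−λ)t} = e^{−1.1700} = 0.310367

Final: 0.310367


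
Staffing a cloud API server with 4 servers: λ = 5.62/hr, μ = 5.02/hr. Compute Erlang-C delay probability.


a = λ/μ = 1.1195; ρ = a/4 = 0.2799
P₀ = 0.325634 (from M/M/c formula)
C(c,a) = [a^c/(c!(1−ρ))]·P₀ = [1.57083/(24·0.7201)]·0.325634
= 0.09089·0.325634 = 0.029597

Final: 0.029597


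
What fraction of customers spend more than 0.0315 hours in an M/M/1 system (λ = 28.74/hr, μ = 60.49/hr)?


W ~ Exponential(μ−λ) for M/M/1.
μ − λ = 60.49 − 28.74 = 31.7500
P(W > t) = e^{−(μ−λ)t} = e^{−1.0001} = 0.367833

Final: 0.367833


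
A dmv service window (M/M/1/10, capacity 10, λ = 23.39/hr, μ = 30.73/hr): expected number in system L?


ρ = 23.39/30.73 = 0.7611
L = ρ[1 − (K+1)ρ^K + Kρ^(K+1)] / [(1−ρ)(1−ρ^(K+1))]
Numerator: 0.7611·(1 − 11·0.065264 + 10·0.049676) = 0.592817
Denominator: (0.2389)·(0.950324) = 0.226989
L = 0.592817/0.226989 = 2.6117

Final: 2.6117


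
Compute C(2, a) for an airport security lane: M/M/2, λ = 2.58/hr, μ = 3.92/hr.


a = λ/μ = 0.6582; ρ = a/2 = 0.3291
P₀ = 0.504798 (from M/M/c formula)
C(c,a) = [a^c/(c!(1−ρ))]·P₀ = [0.43318/(2·0.6709)]·0.504798
= 0.32283·0.504798 = 0.162962

Final: 0.162962


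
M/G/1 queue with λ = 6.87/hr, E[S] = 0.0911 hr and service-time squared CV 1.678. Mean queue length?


ρ = λ·E[S] = 6.87·0.0911 = 0.6259
Lq = ρ²(1+C_s²)/(2(1−ρ)) = 0.3917·(1+1.678)/(2·0.3741)
= 0.3917·2.6780/0.7483 = 1.40182

Final: 1.40182


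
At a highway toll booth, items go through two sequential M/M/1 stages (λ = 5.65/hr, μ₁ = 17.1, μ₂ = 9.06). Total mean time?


Each node sees arrival rate λ = 5.65/hr (tandem ⇒ throughput preserved).
W₁ = 1/(μ₁−λ) = 1/(17.1−5.65) = 0.08734 hr
W₂ = 1/(μ₂−λ) = 1/(9.06−5.65) = 0.29326 hr
W_total = W₁ + W₂ = 0.08734 + 0.29326 = 0.38059 hr

Final: 0.38059 hr


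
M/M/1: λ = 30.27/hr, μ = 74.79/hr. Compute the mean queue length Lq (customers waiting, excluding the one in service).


ρ = 30.27/74.79 = 0.4047
Lq = ρ²/(1−ρ) = 0.1638/0.5953 = 0.2752

Final: 0.2752


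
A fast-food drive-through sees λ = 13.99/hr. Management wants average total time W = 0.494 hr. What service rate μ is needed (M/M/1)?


W = 1/(μ−λ) ⇒ μ − λ = 1/W = 1/0.494 = 2.0243
μ = λ + 1/W = 13.99 + 2.0243 = 16.0143 per hr

Final: 16.0143 /hr


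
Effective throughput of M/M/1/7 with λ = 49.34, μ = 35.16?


ρ = 1.4033; P_K = (1−ρ)ρ^7/(1−ρ^8) = 0.307866
λ_eff = λ(1 − P_K) = 49.34·(1 − 0.307866) = 49.34·0.692134 = 34.1499 /hr

Final: 34.1499 /hr


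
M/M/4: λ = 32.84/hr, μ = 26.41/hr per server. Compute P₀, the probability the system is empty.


a = λ/μ = 32.84/26.41 = 1.2435; ρ = a/c = 0.3109
Σ_{k=0}^{3} a^k/k! (terms k=0..3) = 1.00000 + 1.24347 + 0.77311 + 0.32044 = 3.33702
Tail: a^4/(4!(1−ρ)) = 2.39078/(24·0.6891) = 0.14455
P₀ = 1/(3.33702 + 0.14455) = 1/3.48157 = 0.287227

Final: 0.287227


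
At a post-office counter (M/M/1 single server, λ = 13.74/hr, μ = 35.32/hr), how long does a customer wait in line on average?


ρ = 13.74/35.32 = 0.3890
Wq = ρ/(μ−λ) = 0.3890/(35.32 − 13.74) = 0.3890/21.58 = 0.01803 hr

Final: 0.01803 hr


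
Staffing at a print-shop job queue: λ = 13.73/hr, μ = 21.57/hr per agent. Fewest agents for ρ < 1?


Stability requires cμ > λ ⇔ c > λ/μ.
λ/μ = 13.73/21.57 = 0.6365
Minimum integer c = ⌊0.6365⌋ + 1 = 1
Check: 1·21.57 = 21.57 > 13.73, while 0·21.57 = 0.00 ≤ 13.73

Final: 1 servers


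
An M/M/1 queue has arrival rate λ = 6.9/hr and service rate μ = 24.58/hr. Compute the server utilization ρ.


ρ = λ/μ = 6.9/24.58 = 0.2807

Final: 0.2807


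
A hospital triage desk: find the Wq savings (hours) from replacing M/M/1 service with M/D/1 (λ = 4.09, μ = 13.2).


ρ = 4.09/13.2 = 0.3098
Wq(M/M/1) = ρ/(μ−λ) = 0.3098/9.11 = 0.03401 hr
Wq(M/D/1) = ρ/(2(μ−λ)) = 0.01701 hr
Savings = 0.03401 − 0.01701 = 0.01701 hr

Final: 0.01701 hr


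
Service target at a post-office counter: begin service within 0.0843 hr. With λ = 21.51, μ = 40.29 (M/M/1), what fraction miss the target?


ρ = 21.51/40.29 = 0.5339
P(Wq > t) = ρ·e^{−(μ−λ)t} = 0.5339·e^{−1.5832}
= 0.5339·0.205326 = 0.109620

Final: 0.109620


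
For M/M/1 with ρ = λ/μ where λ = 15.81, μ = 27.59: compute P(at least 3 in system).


ρ = 15.81/27.59 = 0.5730
P(N ≥ n) = ρ^n = 0.5730^3 = 0.188166

Final: 0.188166


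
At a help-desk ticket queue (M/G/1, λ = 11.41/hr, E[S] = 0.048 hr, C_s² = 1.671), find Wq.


ρ = λ·E[S] = 11.41·0.048 = 0.5477
E[S²] = E[S]²(1+C_s²) = 0.048²·(1+1.671) = 0.006154
Wq = λ·E[S²]/(2(1−ρ)) = 11.41·0.006154/(2·0.4523) = 0.07762 hr

Final: 0.07762 hr


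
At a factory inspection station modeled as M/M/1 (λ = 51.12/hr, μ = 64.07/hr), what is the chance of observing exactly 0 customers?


ρ = 51.12/64.07 = 0.7979
P_n = (1−ρ)·ρ^n = (1 − 0.7979)·0.7979^0 = 0.2021·1.000000 = 0.202123

Final: 0.202123


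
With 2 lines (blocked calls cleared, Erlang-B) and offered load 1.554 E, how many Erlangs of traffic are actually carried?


B(2,1.554) = 0.321008 (Erlang-B)
Carried load = a(1 − B) = 1.554·(1 − 0.321008) = 1.554·0.678992 = 1.0552 E

Final: 1.0552 Erlangs


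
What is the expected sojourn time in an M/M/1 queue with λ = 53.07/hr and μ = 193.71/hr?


W = 1/(μ−λ) = 1/(193.71 − 53.07) = 1/140.64 = 0.007110 hr

Final: 0.007110 hr


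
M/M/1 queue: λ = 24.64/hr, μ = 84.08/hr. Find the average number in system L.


ρ = λ/μ = 24.64/84.08 = 0.2931
L = ρ/(1−ρ) = 0.2931/(1 − 0.2931) = 0.2931/0.7069 = 0.4145

Final: 0.4145


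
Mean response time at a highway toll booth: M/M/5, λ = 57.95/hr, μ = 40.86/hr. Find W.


a = 1.4183; ρ = 0.2837; P₀ = 0.241851
Lq = P₀·a^c·ρ/(c!(1−ρ)²) = 0.006393
Wq = Lq/λ = 0.006393/57.95 = 0.0001103 hr
W = Wq + 1/μ = 0.0001103 + 0.02447 = 0.02458 hr

Final: 0.02458 hr


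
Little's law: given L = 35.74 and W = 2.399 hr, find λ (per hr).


λ = L/W = 35.74/2.399 = 14.8979 /hr

Final: 14.8979 /hr


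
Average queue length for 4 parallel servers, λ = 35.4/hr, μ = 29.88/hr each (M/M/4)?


a = λ/μ = 1.1847; ρ = a/4 = 0.2962
P₀ = 0.304848
Lq = P₀·a^c·ρ / (c!·(1−ρ)²) = 0.304848·1.97011·0.2962/(24·0.49536)
= 0.01496

Final: 0.01496


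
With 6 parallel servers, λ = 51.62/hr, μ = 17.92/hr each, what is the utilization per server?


ρ = λ/(cμ) = 51.62/(6·17.92) = 51.62/107.52 = 0.4801

Final: 0.4801


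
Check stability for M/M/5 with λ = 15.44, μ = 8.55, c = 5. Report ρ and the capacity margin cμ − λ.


Total capacity cμ = 5·8.55 = 42.75/hr
ρ = λ/(cμ) = 15.44/42.75 = 0.3612
Stable ⇔ ρ < 1: YES
Spare capacity = cμ − λ = 42.75 − 15.44 = 27.31/hr

Final: ρ = 0.3612; stable; margin = 27.31/hr


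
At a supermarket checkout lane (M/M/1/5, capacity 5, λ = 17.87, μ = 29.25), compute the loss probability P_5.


ρ = λ/μ = 17.87/29.25 = 0.6109
P_K = (1−ρ)ρ^K/(1−ρ^(K+1)) = (0.3891·0.085113)/(1 − 0.051999)
= 0.033114/0.948001 = 0.034930

Final: 0.034930


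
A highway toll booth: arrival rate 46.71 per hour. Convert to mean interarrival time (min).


Mean interarrival time = 1/λ = 1/46.71 hour = 0.02141 hour
In minutes: 0.02141 × 60 = 1.2845 min

Final: 1.2845 min


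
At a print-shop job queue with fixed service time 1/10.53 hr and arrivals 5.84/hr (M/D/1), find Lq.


ρ = 5.84/10.53 = 0.5546
M/D/1: Lq = ρ²/(2(1−ρ)) = 0.3076/(2·0.4454) = 0.34530

Final: 0.34530


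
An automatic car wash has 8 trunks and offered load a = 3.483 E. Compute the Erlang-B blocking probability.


B(c,a) = (a^c/c!) / Σ_{k=0}^{c} a^k/k!
a^8/8! = 0.537164
Σ terms (k=0..8): 1.00000 + 3.48300 + 6.06564 + 7.04221 + 6.13201 + 4.27156 + 2.47964 + 1.23380 + 0.53716 = 32.245021
B = 0.537164/32.245021 = 0.016659

Final: 0.016659


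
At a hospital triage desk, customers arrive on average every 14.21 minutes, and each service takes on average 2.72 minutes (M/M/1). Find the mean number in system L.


λ = 60/14.21 = 4.2224 /hr
μ = 60/2.72 = 22.0588 /hr
ρ = λ/μ = 4.2224/22.0588 = 0.1914
L = ρ/(1−ρ) = 0.1914/0.8086 = 0.2367

Final: 0.2367


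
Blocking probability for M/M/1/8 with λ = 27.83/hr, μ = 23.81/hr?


ρ = λ/μ = 27.83/23.81 = 1.1688
P_K = (1−ρ)ρ^K/(1−ρ^(K+1)) = (-0.1688·3.483618)/(1 − 4.071780)
= -0.588162/-3.071780 = 0.191473

Final: 0.191473


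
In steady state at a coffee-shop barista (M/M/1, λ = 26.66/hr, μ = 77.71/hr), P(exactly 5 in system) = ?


ρ = 26.66/77.71 = 0.3431
P_n = (1−ρ)·ρ^n = (1 − 0.3431)·0.3431^5 = 0.6569·0.004752 = 0.003122

Final: 0.003122


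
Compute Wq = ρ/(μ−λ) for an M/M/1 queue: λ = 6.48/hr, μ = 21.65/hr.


ρ = 6.48/21.65 = 0.2993
Wq = ρ/(μ−λ) = 0.2993/(21.65 − 6.48) = 0.2993/15.17 = 0.01973 hr

Final: 0.01973 hr


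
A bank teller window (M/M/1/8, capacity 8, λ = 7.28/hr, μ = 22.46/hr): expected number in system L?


ρ = 7.28/22.46 = 0.3241
L = ρ[1 − (K+1)ρ^K + Kρ^(K+1)] / [(1−ρ)(1−ρ^(K+1))]
Numerator: 0.3241·(1 − 9·0.0001218 + 8·0.00003949) = 0.323879
Denominator: (0.6759)·(0.999961) = 0.675842
L = 0.323879/0.675842 = 0.4792

Final: 0.4792


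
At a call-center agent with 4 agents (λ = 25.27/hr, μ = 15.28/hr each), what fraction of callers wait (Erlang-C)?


a = λ/μ = 1.6538; ρ = a/4 = 0.4134
P₀ = 0.188446 (from M/M/c formula)
C(c,a) = [a^c/(c!(1−ρ))]·P₀ = [7.48045/(24·0.5866)]·0.188446
= 0.53139·0.188446 = 0.100137

Final: 0.100137


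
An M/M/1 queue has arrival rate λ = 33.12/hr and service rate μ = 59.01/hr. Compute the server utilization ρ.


ρ = λ/μ = 33.12/59.01 = 0.5613

Final: 0.5613


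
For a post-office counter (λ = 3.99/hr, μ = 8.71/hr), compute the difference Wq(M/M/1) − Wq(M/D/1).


ρ = 3.99/8.71 = 0.4581
Wq(M/M/1) = ρ/(μ−λ) = 0.4581/4.72 = 0.09705 hr
Wq(M/D/1) = ρ/(2(μ−λ)) = 0.04853 hr
Savings = 0.09705 − 0.04853 = 0.04853 hr

Final: 0.04853 hr


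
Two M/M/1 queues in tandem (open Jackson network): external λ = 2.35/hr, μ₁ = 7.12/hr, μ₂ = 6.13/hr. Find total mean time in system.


Each node sees arrival rate λ = 2.35/hr (tandem ⇒ throughput preserved).
W₁ = 1/(μ₁−λ) = 1/(7.12−2.35) = 0.20964 hr
W₂ = 1/(μ₂−λ) = 1/(6.13−2.35) = 0.26455 hr
W_total = W₁ + W₂ = 0.20964 + 0.26455 = 0.47419 hr

Final: 0.47419 hr


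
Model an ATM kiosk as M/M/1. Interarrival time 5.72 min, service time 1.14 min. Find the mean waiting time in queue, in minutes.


λ = 60/5.72 = 10.4895 /hr
μ = 60/1.14 = 52.6316 /hr
ρ = λ/μ = 10.4895/52.6316 = 0.1993
Wq = ρ/(μ−λ) = 0.1993/(52.6316−10.4895) = 0.004729 hr
In minutes: 0.004729·60 = 0.2838 min

Final: 0.2838 min


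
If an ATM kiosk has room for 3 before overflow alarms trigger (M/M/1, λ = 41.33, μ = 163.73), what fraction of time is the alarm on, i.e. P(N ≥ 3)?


ρ = 41.33/163.73 = 0.2524
P(N ≥ n) = ρ^n = 0.2524^3 = 0.016085

Final: 0.016085


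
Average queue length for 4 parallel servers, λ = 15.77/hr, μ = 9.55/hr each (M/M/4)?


a = λ/μ = 1.6513; ρ = a/4 = 0.4128
P₀ = 0.188935
Lq = P₀·a^c·ρ / (c!·(1−ρ)²) = 0.188935·7.43555·0.4128/(24·0.34477)
= 0.07009

Final: 0.07009


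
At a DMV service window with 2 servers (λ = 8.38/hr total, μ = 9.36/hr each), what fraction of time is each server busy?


ρ = λ/(cμ) = 8.38/(2·9.36) = 8.38/18.72 = 0.4476

Final: 0.4476


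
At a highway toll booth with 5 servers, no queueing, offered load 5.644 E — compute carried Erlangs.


B(5,5.644) = 0.334819 (Erlang-B)
Carried load = a(1 − B) = 5.644·(1 − 0.334819) = 5.644·0.665181 = 3.7543 E

Final: 3.7543 Erlangs


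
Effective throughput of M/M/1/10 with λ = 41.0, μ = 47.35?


ρ = 0.8659; P_K = (1−ρ)ρ^10/(1−ρ^11) = 0.039977
λ_eff = λ(1 − P_K) = 41.0·(1 − 0.039977) = 41.0·0.960023 = 39.3609 /hr

Final: 39.3609 /hr


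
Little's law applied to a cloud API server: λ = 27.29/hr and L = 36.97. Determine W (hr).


W = L/λ = 36.97/27.29 = 1.3547 hr

Final: 1.3547 hr


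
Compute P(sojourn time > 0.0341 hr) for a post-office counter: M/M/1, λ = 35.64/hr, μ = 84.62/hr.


W ~ Exponential(μ−λ) for M/M/1.
μ − λ = 84.62 − 35.64 = 48.9800
P(W > t) = e^{−(μ−λ)t} = e^{−1.6702} = 0.188206

Final: 0.188206


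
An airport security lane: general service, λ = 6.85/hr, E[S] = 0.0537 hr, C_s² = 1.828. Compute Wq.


ρ = λ·E[S] = 6.85·0.0537 = 0.3678
E[S²] = E[S]²(1+C_s²) = 0.0537²·(1+1.828) = 0.008155
Wq = λ·E[S²]/(2(1−ρ)) = 6.85·0.008155/(2·0.6322) = 0.04418 hr

Final: 0.04418 hr


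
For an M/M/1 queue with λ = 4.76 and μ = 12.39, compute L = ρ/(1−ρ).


ρ = λ/μ = 4.76/12.39 = 0.3842
L = ρ/(1−ρ) = 0.3842/(1 − 0.3842) = 0.3842/0.6158 = 0.6239

Final: 0.6239


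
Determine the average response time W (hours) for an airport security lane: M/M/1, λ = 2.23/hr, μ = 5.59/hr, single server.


W = 1/(μ−λ) = 1/(5.59 − 2.23) = 1/3.36 = 0.2976 hr

Final: 0.2976 hr


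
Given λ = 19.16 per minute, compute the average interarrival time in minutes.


Mean interarrival time = 1/λ = 1/19.16 minute = 0.05219 minute
In minutes: 0.05219 × 1 = 0.05219 min

Final: 0.05219 min


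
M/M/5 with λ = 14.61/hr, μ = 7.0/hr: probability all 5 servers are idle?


a = λ/μ = 14.61/7.0 = 2.0871; ρ = a/c = 0.4174
Σ_{k=0}^{4} a^k/k! (terms k=0..4) = 1.00000 + 2.08714 + 2.17808 + 1.51532 + 0.79067 = 7.57122
Tail: a^5/(5!(1−ρ)) = 39.60599/(120·0.5826) = 0.56654
P₀ = 1/(7.57122 + 0.56654) = 1/8.13776 = 0.122884

Final: 0.122884


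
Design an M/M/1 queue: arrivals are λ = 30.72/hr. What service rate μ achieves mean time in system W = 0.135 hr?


W = 1/(μ−λ) ⇒ μ − λ = 1/W = 1/0.135 = 7.4074
μ = λ + 1/W = 30.72 + 7.4074 = 38.1274 per hr

Final: 38.1274 /hr


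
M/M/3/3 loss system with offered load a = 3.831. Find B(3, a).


B(c,a) = (a^c/c!) / Σ_{k=0}^{c} a^k/k!
a^3/3! = 9.370984
Σ terms (k=0..3): 1.00000 + 3.83100 + 7.33828 + 9.37098 = 21.540265
B = 9.370984/21.540265 = 0.435045

Final: 0.435045


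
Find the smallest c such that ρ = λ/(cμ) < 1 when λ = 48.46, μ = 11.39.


Stability requires cμ > λ ⇔ c > λ/μ.
λ/μ = 48.46/11.39 = 4.2546
Minimum integer c = ⌊4.2546⌋ + 1 = 5
Check: 5·11.39 = 56.95 > 48.46, while 4·11.39 = 45.56 ≤ 48.46

Final: 5 servers


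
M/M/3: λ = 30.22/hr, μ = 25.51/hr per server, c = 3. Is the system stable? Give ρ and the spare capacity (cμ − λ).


Total capacity cμ = 3·25.51 = 76.53/hr
ρ = λ/(cμ) = 30.22/76.53 = 0.3949
Stable ⇔ ρ < 1: YES
Spare capacity = cμ − λ = 76.53 − 30.22 = 46.31/hr

Final: ρ = 0.3949; stable; margin = 46.31/hr


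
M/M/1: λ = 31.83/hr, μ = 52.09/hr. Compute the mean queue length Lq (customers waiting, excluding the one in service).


ρ = 31.83/52.09 = 0.6111
Lq = ρ²/(1−ρ) = 0.3734/0.3889 = 0.9600

Final: 0.9600


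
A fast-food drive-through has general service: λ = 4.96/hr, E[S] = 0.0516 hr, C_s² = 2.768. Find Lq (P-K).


ρ = λ·E[S] = 4.96·0.0516 = 0.2559
Lq = ρ²(1+C_s²)/(2(1−ρ)) = 0.06550·(1+2.768)/(2·0.7441)
= 0.06550·3.7680/1.4881 = 0.16586

Final: 0.16586


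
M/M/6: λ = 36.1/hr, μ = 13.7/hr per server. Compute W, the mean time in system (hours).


a = 2.6350; ρ = 0.4392; P₀ = 0.071161
Lq = P₀·a^c·ρ/(c!(1−ρ)²) = 0.04620
Wq = Lq/λ = 0.04620/36.1 = 0.001280 hr
W = Wq + 1/μ = 0.001280 + 0.07299 = 0.07427 hr

Final: 0.07427 hr


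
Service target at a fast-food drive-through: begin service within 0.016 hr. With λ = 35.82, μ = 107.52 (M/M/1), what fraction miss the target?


ρ = 35.82/107.52 = 0.3331
P(Wq > t) = ρ·e^{−(μ−λ)t} = 0.3331·e^{−1.1472}
= 0.3331·0.317525 = 0.105782

Final: 0.105782


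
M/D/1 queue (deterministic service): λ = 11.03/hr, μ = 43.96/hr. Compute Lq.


ρ = 11.03/43.96 = 0.2509
M/D/1: Lq = ρ²/(2(1−ρ)) = 0.06296/(2·0.7491) = 0.04202

Final: 0.04202


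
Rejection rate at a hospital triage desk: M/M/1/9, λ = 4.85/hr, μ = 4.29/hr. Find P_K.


ρ = λ/μ = 4.85/4.29 = 1.1305
P_K = (1−ρ)ρ^K/(1−ρ^(K+1)) = (-0.1305·3.016894)/(1 − 3.410707)
= -0.393814/-2.410707 = 0.163360

Final: 0.163360


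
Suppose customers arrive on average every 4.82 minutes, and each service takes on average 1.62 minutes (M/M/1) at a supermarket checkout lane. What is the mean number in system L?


λ = 60/4.82 = 12.4481 /hr
μ = 60/1.62 = 37.0370 /hr
ρ = λ/μ = 12.4481/37.0370 = 0.3361
L = ρ/(1−ρ) = 0.3361/0.6639 = 0.5062

Final: 0.5062


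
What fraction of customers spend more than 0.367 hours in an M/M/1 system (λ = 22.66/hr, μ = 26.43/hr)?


W ~ Exponential(μ−λ) for M/M/1.
μ − λ = 26.43 − 22.66 = 3.7700
P(W > t) = e^{−(μ−λ)t} = e^{−1.3836} = 0.250677

Final: 0.250677


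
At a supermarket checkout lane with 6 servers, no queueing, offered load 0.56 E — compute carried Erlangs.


B(6,0.56) = 0.00002447 (Erlang-B)
Carried load = a(1 − B) = 0.56·(1 − 0.00002447) = 0.56·0.999976 = 0.5600 E

Final: 0.5600 Erlangs


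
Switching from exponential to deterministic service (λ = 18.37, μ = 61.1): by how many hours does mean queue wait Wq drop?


ρ = 18.37/61.1 = 0.3007
Wq(M/M/1) = ρ/(μ−λ) = 0.3007/42.73 = 0.007036 hr
Wq(M/D/1) = ρ/(2(μ−λ)) = 0.003518 hr
Savings = 0.007036 − 0.003518 = 0.003518 hr

Final: 0.003518 hr


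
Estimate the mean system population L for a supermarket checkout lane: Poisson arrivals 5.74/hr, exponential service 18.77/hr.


ρ = λ/μ = 5.74/18.77 = 0.3058
L = ρ/(1−ρ) = 0.3058/(1 − 0.3058) = 0.3058/0.6942 = 0.4405

Final: 0.4405


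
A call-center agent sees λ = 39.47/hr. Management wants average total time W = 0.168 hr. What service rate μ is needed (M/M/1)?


W = 1/(μ−λ) ⇒ μ − λ = 1/W = 1/0.168 = 5.9524
μ = λ + 1/W = 39.47 + 5.9524 = 45.4224 per hr

Final: 45.4224 /hr


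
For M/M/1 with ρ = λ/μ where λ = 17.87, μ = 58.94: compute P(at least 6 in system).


ρ = 17.87/58.94 = 0.3032
P(N ≥ n) = ρ^n = 0.3032^6 = 0.0007768

Final: 0.0007768


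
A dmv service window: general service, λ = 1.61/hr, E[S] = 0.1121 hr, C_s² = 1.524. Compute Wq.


ρ = λ·E[S] = 1.61·0.1121 = 0.1805
E[S²] = E[S]²(1+C_s²) = 0.1121²·(1+1.524) = 0.031718
Wq = λ·E[S²]/(2(1−ρ)) = 1.61·0.031718/(2·0.8195) = 0.03116 hr

Final: 0.03116 hr


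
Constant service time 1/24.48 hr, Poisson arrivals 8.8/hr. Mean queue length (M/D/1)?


ρ = 8.8/24.48 = 0.3595
M/D/1: Lq = ρ²/(2(1−ρ)) = 0.1292/(2·0.6405) = 0.10087

Final: 0.10087
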